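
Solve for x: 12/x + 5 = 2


Subtract 5 from both sides: 12/x = -3
Multiply both sides by x: 12 = -3 * x
Divide by -3: x = -4

x = -4


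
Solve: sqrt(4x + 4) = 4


Square both sides: 4x + 4 = 4^2 = 16
4x = 16 - 4 = 12
x = 3
Check: sqrt(4*3 + 4) = sqrt(16) = 4 ✓

x = 3


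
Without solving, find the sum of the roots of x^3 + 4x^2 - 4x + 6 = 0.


By Vieta's formulas for x^3 + bx^2 + cx + d = 0:
  r1 + r2 + r3 = -b/a = -4
  r1*r2 + r1*r3 + r2*r3 = c/a = -4
  r1*r2*r3 = -d/a = -6


Sum = -4


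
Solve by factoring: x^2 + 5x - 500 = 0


We need two numbers that multiply to -500 and add to 5.
Those numbers are 25 and -20 (since 25 * (-20) = -500 and 25 + (-20) = 5).
So x^2 + 5x - 500 = (x + 25)(x - 20) = 0
Setting each factor to zero: x = -25 or x = 20

x = -25, x = 20


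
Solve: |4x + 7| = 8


An absolute value equation |expr| = 8 gives two cases:
Case 1: 4x + 7 = 8
  4x = 1, so x = 1/4
Case 2: 4x + 7 = -8
  4x = -15, so x = -15/4

x = -15/4, x = 1/4


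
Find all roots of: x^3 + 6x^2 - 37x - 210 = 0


Let p(x) = x^3 + 6x^2 - 37x - 210. By the rational root theorem (leading coefficient 1), any rational root is an integer divisor of 210: try ±1, ±2, ... in turn.
Test x = 1: value = -240 ≠ 0.
Test x = -1: value = -168 ≠ 0.
Test x = 2: value = -252 ≠ 0.
Test x = -2: value = -120 ≠ 0.
Test x = 3: value = -240 ≠ 0.
Test x = -3: value = -72 ≠ 0.
Test x = 5: value = -120 ≠ 0.
Test x = -5: value = 0 ✓, so (x + 5) is a factor.
Synthetic division by (x + 5): bring down 1; 1(-5) + 6 = 1; 1(-5) - 37 = -42; (-42)(-5) - 210 = 0 → quotient x^2 + x - 42, remainder 0.
Solve the quadratic x^2 + x - 42 = 0: discriminant = 1^2 - 4(1)(-42) = 1 + 168 = 169.
sqrt(169) = 13, so x = (-1 ± 13)/2: x = 6 or x = -7.
Collecting all roots found:

x = -7, x = -5, x = 6


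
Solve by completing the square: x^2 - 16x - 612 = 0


Start: x^2 - 16x - 612 = 0
Move constant: x^2 - 16x = 612
Half of -16 is -8, squared is 64
Add 64 to both sides: x^2 - 16x + 64 = 676
(x - 8)^2 = 676
x - 8 = ±26
x = 8 + 26 = 34 or x = 8 - 26 = -18

x = -18, x = 34


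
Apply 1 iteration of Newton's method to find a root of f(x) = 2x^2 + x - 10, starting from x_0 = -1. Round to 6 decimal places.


Newton's method: x_(n+1) = x_n - f(x_n)/f'(x_n)
f(x) = 2x^2 + x - 10
f'(x) = 4x + 1

Iteration 1:
  f(-1.000000) = -9.000000
  f'(-1.000000) = -3.000000
  x_1 = -1.000000 - (-9.000000)/(-3.000000) = -4.000000

x_1 = -4.000000


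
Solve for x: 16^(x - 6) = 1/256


Express both sides with the same base.
1/256 = 16^(-2)
Since the bases match, equate exponents: x - 6 = -2
So x = -2 - (-6) = 4

x = 4


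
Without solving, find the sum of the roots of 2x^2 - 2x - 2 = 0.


By Vieta's formulas for ax^2 + bx + c = 0:
  Sum of roots = -b/a
  Product of roots = c/a

Here a = 2, b = -2, c = -2
Sum = -(-2)/2 = 1
Product = -2/2 = -1

Sum = 1


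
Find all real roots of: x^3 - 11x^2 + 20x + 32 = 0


Let p(x) = x^3 - 11x^2 + 20x + 32. By the rational root theorem (leading coefficient 1), any rational root is an integer divisor of 32: try ±1, ±2, ... in turn.
Test x = 1: value = 42 ≠ 0.
Test x = -1: value = 0 ✓, so (x + 1) is a factor.
Synthetic division by (x + 1): bring down 1; 1(-1) - 11 = -12; (-12)(-1) + 20 = 32; 32(-1) + 32 = 0 → quotient x^2 - 12x + 32, remainder 0.
Solve the quadratic x^2 - 12x + 32 = 0: discriminant = (-12)^2 - 4(1)(32) = 144 - 128 = 16.
sqrt(16) = 4, so x = (12 ± 4)/2: x = 8 or x = 4.

x = -1, x = 4, x = 8


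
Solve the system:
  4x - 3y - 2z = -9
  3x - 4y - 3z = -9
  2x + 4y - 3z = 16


Using Cramer's rule. Expand each determinant along the first row.
D  = 4*[(-4)*(-3) - (-3)*4] - (-3)*[3*(-3) - (-3)*2] + (-2)*[3*4 - (-4)*2]
  = 4*(24) - (-3)*(-3) + (-2)*(20) = 47
Dx = (-9)*[(-4)*(-3) - (-3)*4] - (-3)*[(-9)*(-3) - (-3)*16] + (-2)*[(-9)*4 - (-4)*16]
  = (-9)*(24) - (-3)*(75) + (-2)*(28) = -47
Dy = 4*[(-9)*(-3) - (-3)*16] - (-9)*[3*(-3) - (-3)*2] + (-2)*[3*16 - (-9)*2]
  = 4*(75) - (-9)*(-3) + (-2)*(66) = 141
Dz = 4*[(-4)*16 - (-9)*4] - (-3)*[3*16 - (-9)*2] + (-9)*[3*4 - (-4)*2]
  = 4*(-28) - (-3)*(66) + (-9)*(20) = -94
x = Dx/D = -47/47 = -1, y = Dy/D = 141/47 = 3, z = Dz/D = -94/47 = -2
Check eq1: (4)(-1) + (-3)(3) + (-2)(-2) = -9 = -9 ✓
Check eq2: (3)(-1) + (-4)(3) + (-3)(-2) = -9 = -9 ✓
Check eq3: (2)(-1) + (4)(3) + (-3)(-2) = 16 = 16 ✓

x = -1, y = 3, z = -2


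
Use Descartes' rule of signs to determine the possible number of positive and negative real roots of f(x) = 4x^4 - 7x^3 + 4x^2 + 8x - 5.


Descartes' rule of signs:

For positive roots, count sign changes in f(x) = 4x^4 - 7x^3 + 4x^2 + 8x - 5:
Signs of coefficients: +, -, +, +, -
Number of sign changes: 3
Possible positive real roots: 3, 1

For negative roots, examine f(-x) = 4x^4 + 7x^3 + 4x^2 - 8x - 5:
Signs of coefficients: +, +, +, -, -
Number of sign changes: 1
Possible negative real roots: 1

Positive roots: 3 or 1; Negative roots: 1


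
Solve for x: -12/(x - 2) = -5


Multiply both sides by (x - 2): -12 = -5(x - 2)
Distribute: -12 = -5x + 10
-5x = -12 - 10 = -22
x = 22/5

x = 22/5


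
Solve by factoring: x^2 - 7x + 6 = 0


We need two numbers that multiply to 6 and add to -7.
Those numbers are -1 and -6 (since (-1) * (-6) = 6 and (-1) + (-6) = -7).
So x^2 - 7x + 6 = (x - 1)(x - 6) = 0
Setting each factor to zero: x = 1 or x = 6

x = 1, x = 6


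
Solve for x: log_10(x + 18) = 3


Convert to exponential form: x + 18 = 10^3 = 1000
x = 1000 - 18 = 982
Check: log_10(982 + 18) = log_10(1000) = log_10(1000) = 3 ✓

x = 982


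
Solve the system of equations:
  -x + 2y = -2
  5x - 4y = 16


Using Cramer's rule:
Determinant D = (-1)(-4) - (5)(2) = 4 - 10 = -6
Dx = (-2)(-4) - (16)(2) = 8 - 32 = -24
Dy = (-1)(16) - (5)(-2) = -16 + 10 = -6
x = Dx/D = -24/-6 = 4
y = Dy/D = -6/-6 = 1

x = 4, y = 1


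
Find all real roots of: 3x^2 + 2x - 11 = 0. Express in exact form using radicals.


Using the quadratic formula: x = (-b ± sqrt(b^2 - 4ac)) / (2a)
Here a = 3, b = 2, c = -11
Discriminant = b^2 - 4ac = 2^2 - 4(3)(-11) = 4 + 132 = 136
Since discriminant = 136 > 0, there are two real roots.
x = (-2 ± 2*sqrt(34)) / 6
Simplifying: x = (-1 ± sqrt(34)) / 3
Numerically: x ≈ 1.6103 or x ≈ -2.2770

x = (-1 + sqrt(34)) / 3 or x = (-1 - sqrt(34)) / 3


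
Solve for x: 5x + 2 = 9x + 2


Starting with: 5x + 2 = 9x + 2
Move all x terms to left: (5 - 9)x = 2 - 2
Simplify: -4x = 0
Divide both sides by -4: x = 0

x = 0


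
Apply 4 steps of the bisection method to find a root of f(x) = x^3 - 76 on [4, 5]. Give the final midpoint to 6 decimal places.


f(x) = x^3 - 76
f(4) = -12 < 0
f(5) = 49 > 0

Step 1: midpoint = (4.000000 + 5.000000)/2 = 4.500000
  f(4.500000) = 15.125000
  f(mid) > 0, so root is in [4.000000, 4.500000]

Step 2: midpoint = (4.000000 + 4.500000)/2 = 4.250000
  f(4.250000) = 0.765625
  f(mid) > 0, so root is in [4.000000, 4.250000]

Step 3: midpoint = (4.000000 + 4.250000)/2 = 4.125000
  f(4.125000) = -5.810547
  f(mid) < 0, so root is in [4.125000, 4.250000]

Step 4: midpoint = (4.125000 + 4.250000)/2 = 4.187500
  f(4.187500) = -2.571533
  f(mid) < 0, so root is in [4.187500, 4.250000]

midpoint = 4.187500


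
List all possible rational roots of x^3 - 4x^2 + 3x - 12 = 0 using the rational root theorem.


Rational root theorem: possible roots are ±p/q where:
  p divides the constant term (-12): p ∈ {1, 2, 3, 4, 6, 12}
  q divides the leading coefficient (1): q ∈ {1}

All possible rational roots: -12, -6, -4, -3, -2, -1, 1, 2, 3, 4, 6, 12

-12, -6, -4, -3, -2, -1, 1, 2, 3, 4, 6, 12


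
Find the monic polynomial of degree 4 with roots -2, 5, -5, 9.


A monic polynomial with roots -2, 5, -5, 9 is:
p(x) = (x + 2)(x - 5)(x + 5)(x - 9)
After multiplying by (x + 2): x + 2
After multiplying by (x - 5): x^2 - 3x - 10
After multiplying by (x + 5): x^3 + 2x^2 - 25x - 50
After multiplying by (x - 9): x^4 - 7x^3 - 43x^2 + 175x + 450

x^4 - 7x^3 - 43x^2 + 175x + 450


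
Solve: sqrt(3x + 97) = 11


Square both sides: 3x + 97 = 11^2 = 121
3x = 121 - 97 = 24
x = 8
Check: sqrt(3*8 + 97) = sqrt(121) = 11 ✓

x = 8


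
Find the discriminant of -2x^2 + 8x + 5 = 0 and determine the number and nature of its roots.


For ax^2 + bx + c = 0, discriminant D = b^2 - 4ac
Here a = -2, b = 8, c = 5
D = (8)^2 - 4(-2)(5) = 64 + 40 = 104

D = 104 > 0 but not a perfect square
The equation has 2 distinct real irrational roots.

Discriminant = 104, 2 distinct real irrational roots


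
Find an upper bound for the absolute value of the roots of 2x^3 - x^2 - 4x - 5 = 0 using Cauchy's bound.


Cauchy's bound: all roots r satisfy |r| <= 1 + max(|a_i/a_n|) for i = 0,...,n-1
where a_n is the leading coefficient.

Coefficients: [2, -1, -4, -5]
Leading coefficient a_n = 2
Ratios |a_i/a_n|: 1/2, 2, 5/2
Maximum ratio: 5/2
Cauchy's bound: |r| <= 1 + 5/2 = 7/2

Upper bound = 7/2


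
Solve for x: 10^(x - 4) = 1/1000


Express both sides with the same base.
1/1000 = 10^(-3)
Since the bases match, equate exponents: x - 4 = -3
So x = -3 - (-4) = 1

x = 1


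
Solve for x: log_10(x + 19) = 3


Convert to exponential form: x + 19 = 10^3 = 1000
x = 1000 - 19 = 981
Check: log_10(981 + 19) = log_10(1000) = log_10(1000) = 3 ✓

x = 981


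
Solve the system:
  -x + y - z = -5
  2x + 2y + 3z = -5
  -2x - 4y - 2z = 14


Using Cramer's rule. Expand each determinant along the first row.
D  = (-1)*[2*(-2) - 3*(-4)] - 1*[2*(-2) - 3*(-2)] + (-1)*[2*(-4) - 2*(-2)]
  = (-1)*(8) - 1*(2) + (-1)*(-4) = -6
Dx = (-5)*[2*(-2) - 3*(-4)] - 1*[(-5)*(-2) - 3*14] + (-1)*[(-5)*(-4) - 2*14]
  = (-5)*(8) - 1*(-32) + (-1)*(-8) = 0
Dy = (-1)*[(-5)*(-2) - 3*14] - (-5)*[2*(-2) - 3*(-2)] + (-1)*[2*14 - (-5)*(-2)]
  = (-1)*(-32) - (-5)*(2) + (-1)*(18) = 24
Dz = (-1)*[2*14 - (-5)*(-4)] - 1*[2*14 - (-5)*(-2)] + (-5)*[2*(-4) - 2*(-2)]
  = (-1)*(8) - 1*(18) + (-5)*(-4) = -6
x = Dx/D = 0/-6 = 0, y = Dy/D = 24/-6 = -4, z = Dz/D = -6/-6 = 1
Check eq1: (-1)(0) + (1)(-4) + (-1)(1) = -5 = -5 ✓
Check eq2: (2)(0) + (2)(-4) + (3)(1) = -5 = -5 ✓
Check eq3: (-2)(0) + (-4)(-4) + (-2)(1) = 14 = 14 ✓

x = 0, y = -4, z = 1


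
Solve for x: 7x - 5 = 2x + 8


Starting with: 7x - 5 = 2x + 8
Move all x terms to left: (7 - 2)x = 8 + 5
Simplify: 5x = 13
Divide both sides by 5: x = 13/5

x = 13/5


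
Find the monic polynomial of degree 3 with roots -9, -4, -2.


A monic polynomial with roots -9, -4, -2 is:
p(x) = (x + 9)(x + 4)(x + 2)
After multiplying by (x + 9): x + 9
After multiplying by (x + 4): x^2 + 13x + 36
After multiplying by (x + 2): x^3 + 15x^2 + 62x + 72

x^3 + 15x^2 + 62x + 72


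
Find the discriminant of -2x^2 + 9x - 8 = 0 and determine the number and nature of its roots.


For ax^2 + bx + c = 0, discriminant D = b^2 - 4ac
Here a = -2, b = 9, c = -8
D = (9)^2 - 4(-2)(-8) = 81 - 64 = 17

D = 17 > 0 but not a perfect square
The equation has 2 distinct real irrational roots.

Discriminant = 17, 2 distinct real irrational roots


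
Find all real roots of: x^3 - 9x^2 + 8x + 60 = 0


Let p(x) = x^3 - 9x^2 + 8x + 60. By the rational root theorem (leading coefficient 1), any rational root is an integer divisor of 60: try ±1, ±2, ... in turn.
Test x = 1: value = 60 ≠ 0.
Test x = -1: value = 42 ≠ 0.
Test x = 2: value = 48 ≠ 0.
Test x = -2: value = 0 ✓, so (x + 2) is a factor.
Synthetic division by (x + 2): bring down 1; 1(-2) - 9 = -11; (-11)(-2) + 8 = 30; 30(-2) + 60 = 0 → quotient x^2 - 11x + 30, remainder 0.
Solve the quadratic x^2 - 11x + 30 = 0: discriminant = (-11)^2 - 4(1)(30) = 121 - 120 = 1.
sqrt(1) = 1, so x = (11 ± 1)/2: x = 6 or x = 5.

x = -2, x = 5, x = 6


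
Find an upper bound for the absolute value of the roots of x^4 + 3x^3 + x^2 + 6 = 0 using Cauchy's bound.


Cauchy's bound: all roots r satisfy |r| <= 1 + max(|a_i/a_n|) for i = 0,...,n-1
where a_n is the leading coefficient.

Coefficients: [1, 3, 1, 0, 6]
Leading coefficient a_n = 1
Ratios |a_i/a_n|: 3, 1, 0, 6
Maximum ratio: 6
Cauchy's bound: |r| <= 1 + 6 = 7

Upper bound = 7


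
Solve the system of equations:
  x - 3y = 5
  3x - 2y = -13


Using Cramer's rule:
Determinant D = (1)(-2) - (3)(-3) = -2 + 9 = 7
Dx = (5)(-2) - (-13)(-3) = -10 - 39 = -49
Dy = (1)(-13) - (3)(5) = -13 - 15 = -28
x = Dx/D = -49/7 = -7
y = Dy/D = -28/7 = -4

x = -7, y = -4


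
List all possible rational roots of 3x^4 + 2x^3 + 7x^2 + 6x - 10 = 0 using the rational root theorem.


Rational root theorem: possible roots are ±p/q where:
  p divides the constant term (-10): p ∈ {1, 2, 5, 10}
  q divides the leading coefficient (3): q ∈ {1, 3}

All possible rational roots: -10, -5, -10/3, -2, -5/3, -1, -2/3, -1/3, 1/3, 2/3, 1, 5/3, 2, 10/3, 5, 10

-10, -5, -10/3, -2, -5/3, -1, -2/3, -1/3, 1/3, 2/3, 1, 5/3, 2, 10/3, 5, 10


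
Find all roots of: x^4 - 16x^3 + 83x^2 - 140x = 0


The constant term is 0, so x = 0 is a root. Factor out x:
  x^3 - 16x^2 + 83x - 140 = 0
Let p(x) = x^3 - 16x^2 + 83x - 140. By the rational root theorem (leading coefficient 1), any rational root is an integer divisor of 140: try ±1, ±2, ... in turn.
Test x = 1: value = -72 ≠ 0.
Test x = -1: value = -240 ≠ 0.
Test x = 2: value = -30 ≠ 0.
Test x = -2: value = -378 ≠ 0.
Test x = 4: value = 0 ✓, so (x - 4) is a factor.
Synthetic division by (x - 4): bring down 1; 1(4) - 16 = -12; (-12)(4) + 83 = 35; 35(4) - 140 = 0 → quotient x^2 - 12x + 35, remainder 0.
Solve the quadratic x^2 - 12x + 35 = 0: discriminant = (-12)^2 - 4(1)(35) = 144 - 140 = 4.
sqrt(4) = 2, so x = (12 ± 2)/2: x = 7 or x = 5.
Collecting all roots found:

x = 0, x = 4, x = 5, x = 7


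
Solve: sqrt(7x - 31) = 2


Square both sides: 7x - 31 = 2^2 = 4
7x = 4 + 31 = 35
x = 5
Check: sqrt(7*5 - 31) = sqrt(4) = 2 ✓

x = 5


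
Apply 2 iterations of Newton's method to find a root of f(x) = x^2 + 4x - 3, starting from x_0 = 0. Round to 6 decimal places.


Newton's method: x_(n+1) = x_n - f(x_n)/f'(x_n)
f(x) = x^2 + 4x - 3
f'(x) = 2x + 4

Iteration 1:
  f(0.000000) = -3.000000
  f'(0.000000) = 4.000000
  x_1 = 0.000000 - (-3.000000)/(4.000000) = 0.750000

Iteration 2:
  f(0.750000) = 0.562500
  f'(0.750000) = 5.500000
  x_2 = 0.750000 - (0.562500)/(5.500000) = 0.647727

x_2 = 0.647727


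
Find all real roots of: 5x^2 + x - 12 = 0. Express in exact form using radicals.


Using the quadratic formula: x = (-b ± sqrt(b^2 - 4ac)) / (2a)
Here a = 5, b = 1, c = -12
Discriminant = b^2 - 4ac = 1^2 - 4(5)(-12) = 1 + 240 = 241
Since discriminant = 241 > 0, there are two real roots.
x = (-1 ± sqrt(241)) / 10
Numerically: x ≈ 1.4524 or x ≈ -1.6524

x = (-1 + sqrt(241)) / 10 or x = (-1 - sqrt(241)) / 10


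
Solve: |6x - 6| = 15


An absolute value equation |expr| = 15 gives two cases:
Case 1: 6x - 6 = 15
  6x = 21, so x = 7/2
Case 2: 6x - 6 = -15
  6x = -9, so x = -3/2

x = -3/2, x = 7/2


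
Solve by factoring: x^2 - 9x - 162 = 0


We need two numbers that multiply to -162 and add to -9.
Those numbers are -18 and 9 (since (-18) * 9 = -162 and (-18) + 9 = -9).
So x^2 - 9x - 162 = (x - 18)(x + 9) = 0
Setting each factor to zero: x = 18 or x = -9

x = -9, x = 18


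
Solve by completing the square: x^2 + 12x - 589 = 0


Start: x^2 + 12x - 589 = 0
Move constant: x^2 + 12x = 589
Half of 12 is 6, squared is 36
Add 36 to both sides: x^2 + 12x + 36 = 625
(x + 6)^2 = 625
x + 6 = ±25
x = -6 + 25 = 19 or x = -6 - 25 = -31

x = -31, x = 19


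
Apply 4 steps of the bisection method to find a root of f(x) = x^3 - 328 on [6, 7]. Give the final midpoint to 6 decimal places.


f(x) = x^3 - 328
f(6) = -112 < 0
f(7) = 15 > 0

Step 1: midpoint = (6.000000 + 7.000000)/2 = 6.500000
  f(6.500000) = -53.375000
  f(mid) < 0, so root is in [6.500000, 7.000000]

Step 2: midpoint = (6.500000 + 7.000000)/2 = 6.750000
  f(6.750000) = -20.453125
  f(mid) < 0, so root is in [6.750000, 7.000000]

Step 3: midpoint = (6.750000 + 7.000000)/2 = 6.875000
  f(6.875000) = -3.048828
  f(mid) < 0, so root is in [6.875000, 7.000000]

Step 4: midpoint = (6.875000 + 7.000000)/2 = 6.937500
  f(6.937500) = 5.894287
  f(mid) > 0, so root is in [6.875000, 6.937500]

midpoint = 6.937500


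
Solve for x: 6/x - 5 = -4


Subtract -5 from both sides: 6/x = 1
Multiply both sides by x: 6 = 1 * x
Divide by 1: x = 6

x = 6


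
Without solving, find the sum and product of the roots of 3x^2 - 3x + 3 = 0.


By Vieta's formulas for ax^2 + bx + c = 0:
  Sum of roots = -b/a
  Product of roots = c/a

Here a = 3, b = -3, c = 3
Sum = -(-3)/3 = 1
Product = 3/3 = 1

Sum = 1, Product = 1


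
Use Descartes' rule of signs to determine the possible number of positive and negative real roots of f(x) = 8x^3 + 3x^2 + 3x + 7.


Descartes' rule of signs:

For positive roots, count sign changes in f(x) = 8x^3 + 3x^2 + 3x + 7:
Signs of coefficients: +, +, +, +
Number of sign changes: 0
Possible positive real roots: 0

For negative roots, examine f(-x) = -8x^3 + 3x^2 - 3x + 7:
Signs of coefficients: -, +, -, +
Number of sign changes: 3
Possible negative real roots: 3, 1

Positive roots: 0; Negative roots: 3 or 1


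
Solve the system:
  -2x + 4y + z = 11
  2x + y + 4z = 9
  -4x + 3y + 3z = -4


Using Cramer's rule. Expand each determinant along the first row.
D  = (-2)*[1*3 - 4*3] - 4*[2*3 - 4*(-4)] + 1*[2*3 - 1*(-4)]
  = (-2)*(-9) - 4*(22) + 1*(10) = -60
Dx = 11*[1*3 - 4*3] - 4*[9*3 - 4*(-4)] + 1*[9*3 - 1*(-4)]
  = 11*(-9) - 4*(43) + 1*(31) = -240
Dy = (-2)*[9*3 - 4*(-4)] - 11*[2*3 - 4*(-4)] + 1*[2*(-4) - 9*(-4)]
  = (-2)*(43) - 11*(22) + 1*(28) = -300
Dz = (-2)*[1*(-4) - 9*3] - 4*[2*(-4) - 9*(-4)] + 11*[2*3 - 1*(-4)]
  = (-2)*(-31) - 4*(28) + 11*(10) = 60
x = Dx/D = -240/-60 = 4, y = Dy/D = -300/-60 = 5, z = Dz/D = 60/-60 = -1
Check eq1: (-2)(4) + (4)(5) + (1)(-1) = 11 = 11 ✓
Check eq2: (2)(4) + (1)(5) + (4)(-1) = 9 = 9 ✓
Check eq3: (-4)(4) + (3)(5) + (3)(-1) = -4 = -4 ✓

x = 4, y = 5, z = -1


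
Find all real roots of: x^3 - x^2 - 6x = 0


The constant term is 0, so x = 0 is a root. Factor out x:
  x(x^2 - x - 6) = 0
Solve the quadratic x^2 - x - 6 = 0: discriminant = (-1)^2 - 4(1)(-6) = 1 + 24 = 25.
sqrt(25) = 5, so x = (1 ± 5)/2: x = 3 or x = -2.

x = -2, x = 0, x = 3


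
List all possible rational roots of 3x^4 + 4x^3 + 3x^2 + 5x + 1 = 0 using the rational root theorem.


Rational root theorem: possible roots are ±p/q where:
  p divides the constant term (1): p ∈ {1}
  q divides the leading coefficient (3): q ∈ {1, 3}

All possible rational roots: -1, -1/3, 1/3, 1

-1, -1/3, 1/3, 1


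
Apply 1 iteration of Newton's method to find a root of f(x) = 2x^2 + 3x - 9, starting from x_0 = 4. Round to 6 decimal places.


Newton's method: x_(n+1) = x_n - f(x_n)/f'(x_n)
f(x) = 2x^2 + 3x - 9
f'(x) = 4x + 3

Iteration 1:
  f(4.000000) = 35.000000
  f'(4.000000) = 19.000000
  x_1 = 4.000000 - (35.000000)/(19.000000) = 2.157895

x_1 = 2.157895


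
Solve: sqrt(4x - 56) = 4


Square both sides: 4x - 56 = 4^2 = 16
4x = 16 + 56 = 72
x = 18
Check: sqrt(4*18 - 56) = sqrt(16) = 4 ✓

x = 18


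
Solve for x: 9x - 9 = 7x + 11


Starting with: 9x - 9 = 7x + 11
Move all x terms to left: (9 - 7)x = 11 + 9
Simplify: 2x = 20
Divide both sides by 2: x = 10

x = 10


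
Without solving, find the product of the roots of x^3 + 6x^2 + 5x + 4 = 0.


By Vieta's formulas for x^3 + bx^2 + cx + d = 0:
  r1 + r2 + r3 = -b/a = -6
  r1*r2 + r1*r3 + r2*r3 = c/a = 5
  r1*r2*r3 = -d/a = -4


Product = -4


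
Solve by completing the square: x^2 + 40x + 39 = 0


Start: x^2 + 40x + 39 = 0
Move constant: x^2 + 40x = -39
Half of 40 is 20, squared is 400
Add 400 to both sides: x^2 + 40x + 400 = 361
(x + 20)^2 = 361
x + 20 = ±19
x = -20 + 19 = -1 or x = -20 - 19 = -39

x = -39, x = -1


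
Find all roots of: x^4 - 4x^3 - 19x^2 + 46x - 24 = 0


Let p(x) = x^4 - 4x^3 - 19x^2 + 46x - 24. By the rational root theorem (leading coefficient 1), any rational root is an integer divisor of 24: try ±1, ±2, ... in turn.
Test x = 1: value = 0 ✓, so (x - 1) is a factor.
Synthetic division by (x - 1): bring down 1; 1(1) - 4 = -3; (-3)(1) - 19 = -22; (-22)(1) + 46 = 24; 24(1) - 24 = 0 → quotient x^3 - 3x^2 - 22x + 24, remainder 0.
Continue with the quotient x^3 - 3x^2 - 22x + 24 (candidates must divide 24; re-test x = 1 first in case it repeats).
Test x = 1: value = 0 ✓, so (x - 1) is a factor.
Synthetic division by (x - 1): bring down 1; 1(1) - 3 = -2; (-2)(1) - 22 = -24; (-24)(1) + 24 = 0 → quotient x^2 - 2x - 24, remainder 0.
Solve the quadratic x^2 - 2x - 24 = 0: discriminant = (-2)^2 - 4(1)(-24) = 4 + 96 = 100.
sqrt(100) = 10, so x = (2 ± 10)/2: x = 6 or x = -4.
Collecting all roots found:

x = -4, x = 1 (multiplicity 2), x = 6


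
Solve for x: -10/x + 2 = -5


Subtract 2 from both sides: -10/x = -7
Multiply both sides by x: -10 = -7 * x
Divide by -7: x = 10/7

x = 10/7


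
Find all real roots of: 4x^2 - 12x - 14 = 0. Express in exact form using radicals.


Using the quadratic formula: x = (-b ± sqrt(b^2 - 4ac)) / (2a)
Here a = 4, b = -12, c = -14
Discriminant = b^2 - 4ac = (-12)^2 - 4(4)(-14) = 144 + 224 = 368
Since discriminant = 368 > 0, there are two real roots.
x = (12 ± 4*sqrt(23)) / 8
Simplifying: x = (3 ± sqrt(23)) / 2
Numerically: x ≈ 3.8979 or x ≈ -0.8979

x = (3 + sqrt(23)) / 2 or x = (3 - sqrt(23)) / 2


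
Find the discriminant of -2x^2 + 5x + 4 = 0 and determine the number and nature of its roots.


For ax^2 + bx + c = 0, discriminant D = b^2 - 4ac
Here a = -2, b = 5, c = 4
D = (5)^2 - 4(-2)(4) = 25 + 32 = 57

D = 57 > 0 but not a perfect square
The equation has 2 distinct real irrational roots.

Discriminant = 57, 2 distinct real irrational roots


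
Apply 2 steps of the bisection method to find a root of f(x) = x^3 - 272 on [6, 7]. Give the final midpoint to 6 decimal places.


f(x) = x^3 - 272
f(6) = -56 < 0
f(7) = 71 > 0

Step 1: midpoint = (6.000000 + 7.000000)/2 = 6.500000
  f(6.500000) = 2.625000
  f(mid) > 0, so root is in [6.000000, 6.500000]

Step 2: midpoint = (6.000000 + 6.500000)/2 = 6.250000
  f(6.250000) = -27.859375
  f(mid) < 0, so root is in [6.250000, 6.500000]

midpoint = 6.250000


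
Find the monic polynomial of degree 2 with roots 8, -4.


A monic polynomial with roots 8, -4 is:
p(x) = (x - 8)(x + 4)
After multiplying by (x - 8): x - 8
After multiplying by (x + 4): x^2 - 4x - 32

x^2 - 4x - 32


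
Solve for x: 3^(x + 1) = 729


Express both sides with the same base.
729 = 3^6
Since the bases match, equate exponents: x + 1 = 6
So x = 6 - (1) = 5

x = 5


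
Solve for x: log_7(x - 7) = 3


Convert to exponential form: x - 7 = 7^3 = 343
x = 343 + 7 = 350
Check: log_7(350 - 7) = log_7(343) = log_7(343) = 3 ✓

x = 350


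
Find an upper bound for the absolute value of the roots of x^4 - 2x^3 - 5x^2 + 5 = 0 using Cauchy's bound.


Cauchy's bound: all roots r satisfy |r| <= 1 + max(|a_i/a_n|) for i = 0,...,n-1
where a_n is the leading coefficient.

Coefficients: [1, -2, -5, 0, 5]
Leading coefficient a_n = 1
Ratios |a_i/a_n|: 2, 5, 0, 5
Maximum ratio: 5
Cauchy's bound: |r| <= 1 + 5 = 6

Upper bound = 6


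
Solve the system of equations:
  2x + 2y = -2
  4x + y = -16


Using Cramer's rule:
Determinant D = (2)(1) - (4)(2) = 2 - 8 = -6
Dx = (-2)(1) - (-16)(2) = -2 + 32 = 30
Dy = (2)(-16) - (4)(-2) = -32 + 8 = -24
x = Dx/D = 30/-6 = -5
y = Dy/D = -24/-6 = 4

x = -5, y = 4


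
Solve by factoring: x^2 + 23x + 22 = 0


We need two numbers that multiply to 22 and add to 23.
Those numbers are 1 and 22 (since 1 * 22 = 22 and 1 + 22 = 23).
So x^2 + 23x + 22 = (x + 1)(x + 22) = 0
Setting each factor to zero: x = -1 or x = -22

x = -22, x = -1


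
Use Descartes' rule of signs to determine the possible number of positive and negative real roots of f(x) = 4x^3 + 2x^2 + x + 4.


Descartes' rule of signs:

For positive roots, count sign changes in f(x) = 4x^3 + 2x^2 + x + 4:
Signs of coefficients: +, +, +, +
Number of sign changes: 0
Possible positive real roots: 0

For negative roots, examine f(-x) = -4x^3 + 2x^2 - x + 4:
Signs of coefficients: -, +, -, +
Number of sign changes: 3
Possible negative real roots: 3, 1

Positive roots: 0; Negative roots: 3 or 1


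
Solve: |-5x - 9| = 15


An absolute value equation |expr| = 15 gives two cases:
Case 1: -5x - 9 = 15
  -5x = 24, so x = -24/5
Case 2: -5x - 9 = -15
  -5x = -6, so x = 6/5

x = -24/5, x = 6/5


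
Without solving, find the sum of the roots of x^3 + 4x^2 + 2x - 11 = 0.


By Vieta's formulas for x^3 + bx^2 + cx + d = 0:
  r1 + r2 + r3 = -b/a = -4
  r1*r2 + r1*r3 + r2*r3 = c/a = 2
  r1*r2*r3 = -d/a = 11


Sum = -4


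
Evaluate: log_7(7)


We need the exponent such that 7^? = 7
7^1 = 7
Therefore log_7(7) = 1

1


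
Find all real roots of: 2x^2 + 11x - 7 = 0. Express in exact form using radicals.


Using the quadratic formula: x = (-b ± sqrt(b^2 - 4ac)) / (2a)
Here a = 2, b = 11, c = -7
Discriminant = b^2 - 4ac = 11^2 - 4(2)(-7) = 121 + 56 = 177
Since discriminant = 177 > 0, there are two real roots.
x = (-11 ± sqrt(177)) / 4
Numerically: x ≈ 0.5760 or x ≈ -6.0760

x = (-11 + sqrt(177)) / 4 or x = (-11 - sqrt(177)) / 4


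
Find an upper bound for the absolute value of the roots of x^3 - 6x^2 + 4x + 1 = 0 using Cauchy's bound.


Cauchy's bound: all roots r satisfy |r| <= 1 + max(|a_i/a_n|) for i = 0,...,n-1
where a_n is the leading coefficient.

Coefficients: [1, -6, 4, 1]
Leading coefficient a_n = 1
Ratios |a_i/a_n|: 6, 4, 1
Maximum ratio: 6
Cauchy's bound: |r| <= 1 + 6 = 7

Upper bound = 7


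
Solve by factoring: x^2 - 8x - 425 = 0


We need two numbers that multiply to -425 and add to -8.
Those numbers are 17 and -25 (since 17 * (-25) = -425 and 17 + (-25) = -8).
So x^2 - 8x - 425 = (x + 17)(x - 25) = 0
Setting each factor to zero: x = -17 or x = 25

x = -17, x = 25


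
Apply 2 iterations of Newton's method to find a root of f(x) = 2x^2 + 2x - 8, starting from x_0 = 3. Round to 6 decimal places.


Newton's method: x_(n+1) = x_n - f(x_n)/f'(x_n)
f(x) = 2x^2 + 2x - 8
f'(x) = 4x + 2

Iteration 1:
  f(3.000000) = 16.000000
  f'(3.000000) = 14.000000
  x_1 = 3.000000 - (16.000000)/(14.000000) = 1.857143

Iteration 2:
  f(1.857143) = 2.612245
  f'(1.857143) = 9.428571
  x_2 = 1.857143 - (2.612245)/(9.428571) = 1.580087

x_2 = 1.580087


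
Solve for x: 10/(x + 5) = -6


Multiply both sides by (x + 5): 10 = -6(x + 5)
Distribute: 10 = -6x - 30
-6x = 10 + 30 = 40
x = -20/3

x = -20/3


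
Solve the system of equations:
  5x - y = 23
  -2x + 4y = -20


Using Cramer's rule:
Determinant D = (5)(4) - (-2)(-1) = 20 - 2 = 18
Dx = (23)(4) - (-20)(-1) = 92 - 20 = 72
Dy = (5)(-20) - (-2)(23) = -100 + 46 = -54
x = Dx/D = 72/18 = 4
y = Dy/D = -54/18 = -3

x = 4, y = -3


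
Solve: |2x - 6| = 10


An absolute value equation |expr| = 10 gives two cases:
Case 1: 2x - 6 = 10
  2x = 16, so x = 8
Case 2: 2x - 6 = -10
  2x = -4, so x = -2

x = -2, x = 8


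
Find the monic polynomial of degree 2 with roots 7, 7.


A monic polynomial with roots 7, 7 is:
p(x) = (x - 7)(x - 7)
After multiplying by (x - 7): x - 7
After multiplying by (x - 7): x^2 - 14x + 49

x^2 - 14x + 49


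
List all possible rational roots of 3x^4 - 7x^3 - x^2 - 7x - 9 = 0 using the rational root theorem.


Rational root theorem: possible roots are ±p/q where:
  p divides the constant term (-9): p ∈ {1, 3, 9}
  q divides the leading coefficient (3): q ∈ {1, 3}

All possible rational roots: -9, -3, -1, -1/3, 1/3, 1, 3, 9

-9, -3, -1, -1/3, 1/3, 1, 3, 9


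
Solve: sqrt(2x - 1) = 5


Square both sides: 2x - 1 = 5^2 = 25
2x = 25 + 1 = 26
x = 13
Check: sqrt(2*13 - 1) = sqrt(25) = 5 ✓

x = 13


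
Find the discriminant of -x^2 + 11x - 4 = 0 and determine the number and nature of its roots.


For ax^2 + bx + c = 0, discriminant D = b^2 - 4ac
Here a = -1, b = 11, c = -4
D = (11)^2 - 4(-1)(-4) = 121 - 16 = 105

D = 105 > 0 but not a perfect square
The equation has 2 distinct real irrational roots.

Discriminant = 105, 2 distinct real irrational roots


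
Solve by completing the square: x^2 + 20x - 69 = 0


Start: x^2 + 20x - 69 = 0
Move constant: x^2 + 20x = 69
Half of 20 is 10, squared is 100
Add 100 to both sides: x^2 + 20x + 100 = 169
(x + 10)^2 = 169
x + 10 = ±13
x = -10 + 13 = 3 or x = -10 - 13 = -23

x = -23, x = 3


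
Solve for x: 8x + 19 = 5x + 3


Starting with: 8x + 19 = 5x + 3
Move all x terms to left: (8 - 5)x = 3 - 19
Simplify: 3x = -16
Divide both sides by 3: x = -16/3

x = -16/3


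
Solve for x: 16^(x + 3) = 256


Express both sides with the same base.
256 = 16^2
Since the bases match, equate exponents: x + 3 = 2
So x = 2 - (3) = -1

x = -1


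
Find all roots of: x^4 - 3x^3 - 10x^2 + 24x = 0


The constant term is 0, so x = 0 is a root. Factor out x:
  x^3 - 3x^2 - 10x + 24 = 0
Let p(x) = x^3 - 3x^2 - 10x + 24. By the rational root theorem (leading coefficient 1), any rational root is an integer divisor of 24: try ±1, ±2, ... in turn.
Test x = 1: value = 12 ≠ 0.
Test x = -1: value = 30 ≠ 0.
Test x = 2: value = 0 ✓, so (x - 2) is a factor.
Synthetic division by (x - 2): bring down 1; 1(2) - 3 = -1; (-1)(2) - 10 = -12; (-12)(2) + 24 = 0 → quotient x^2 - x - 12, remainder 0.
Solve the quadratic x^2 - x - 12 = 0: discriminant = (-1)^2 - 4(1)(-12) = 1 + 48 = 49.
sqrt(49) = 7, so x = (1 ± 7)/2: x = 4 or x = -3.
Collecting all roots found:

x = -3, x = 0, x = 2, x = 4


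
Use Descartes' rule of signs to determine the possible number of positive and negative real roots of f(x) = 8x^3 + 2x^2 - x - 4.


Descartes' rule of signs:

For positive roots, count sign changes in f(x) = 8x^3 + 2x^2 - x - 4:
Signs of coefficients: +, +, -, -
Number of sign changes: 1
Possible positive real roots: 1

For negative roots, examine f(-x) = -8x^3 + 2x^2 + x - 4:
Signs of coefficients: -, +, +, -
Number of sign changes: 2
Possible negative real roots: 2, 0

Positive roots: 1; Negative roots: 2 or 0


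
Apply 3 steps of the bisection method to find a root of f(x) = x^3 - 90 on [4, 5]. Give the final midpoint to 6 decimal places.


f(x) = x^3 - 90
f(4) = -26 < 0
f(5) = 35 > 0

Step 1: midpoint = (4.000000 + 5.000000)/2 = 4.500000
  f(4.500000) = 1.125000
  f(mid) > 0, so root is in [4.000000, 4.500000]

Step 2: midpoint = (4.000000 + 4.500000)/2 = 4.250000
  f(4.250000) = -13.234375
  f(mid) < 0, so root is in [4.250000, 4.500000]

Step 3: midpoint = (4.250000 + 4.500000)/2 = 4.375000
  f(4.375000) = -6.259766
  f(mid) < 0, so root is in [4.375000, 4.500000]

midpoint = 4.375000


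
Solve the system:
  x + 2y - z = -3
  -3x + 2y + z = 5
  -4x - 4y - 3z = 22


Using Cramer's rule. Expand each determinant along the first row.
D  = 1*[2*(-3) - 1*(-4)] - 2*[(-3)*(-3) - 1*(-4)] + (-1)*[(-3)*(-4) - 2*(-4)]
  = 1*(-2) - 2*(13) + (-1)*(20) = -48
Dx = (-3)*[2*(-3) - 1*(-4)] - 2*[5*(-3) - 1*22] + (-1)*[5*(-4) - 2*22]
  = (-3)*(-2) - 2*(-37) + (-1)*(-64) = 144
Dy = 1*[5*(-3) - 1*22] - (-3)*[(-3)*(-3) - 1*(-4)] + (-1)*[(-3)*22 - 5*(-4)]
  = 1*(-37) - (-3)*(13) + (-1)*(-46) = 48
Dz = 1*[2*22 - 5*(-4)] - 2*[(-3)*22 - 5*(-4)] + (-3)*[(-3)*(-4) - 2*(-4)]
  = 1*(64) - 2*(-46) + (-3)*(20) = 96
x = Dx/D = 144/-48 = -3, y = Dy/D = 48/-48 = -1, z = Dz/D = 96/-48 = -2
Check eq1: (1)(-3) + (2)(-1) + (-1)(-2) = -3 = -3 ✓
Check eq2: (-3)(-3) + (2)(-1) + (1)(-2) = 5 = 5 ✓
Check eq3: (-4)(-3) + (-4)(-1) + (-3)(-2) = 22 = 22 ✓

x = -3, y = -1, z = -2


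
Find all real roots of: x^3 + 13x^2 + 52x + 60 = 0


Let p(x) = x^3 + 13x^2 + 52x + 60. By the rational root theorem (leading coefficient 1), any rational root is an integer divisor of 60: try ±1, ±2, ... in turn.
Test x = 1: value = 126 ≠ 0.
Test x = -1: value = 20 ≠ 0.
Test x = 2: value = 224 ≠ 0.
Test x = -2: value = 0 ✓, so (x + 2) is a factor.
Synthetic division by (x + 2): bring down 1; 1(-2) + 13 = 11; 11(-2) + 52 = 30; 30(-2) + 60 = 0 → quotient x^2 + 11x + 30, remainder 0.
Solve the quadratic x^2 + 11x + 30 = 0: discriminant = 11^2 - 4(1)(30) = 121 - 120 = 1.
sqrt(1) = 1, so x = (-11 ± 1)/2: x = -5 or x = -6.

x = -6, x = -5, x = -2


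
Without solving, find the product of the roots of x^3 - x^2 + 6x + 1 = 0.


By Vieta's formulas for x^3 + bx^2 + cx + d = 0:
  r1 + r2 + r3 = -b/a = 1
  r1*r2 + r1*r3 + r2*r3 = c/a = 6
  r1*r2*r3 = -d/a = -1


Product = -1


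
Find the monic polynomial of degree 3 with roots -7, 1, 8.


A monic polynomial with roots -7, 1, 8 is:
p(x) = (x + 7)(x - 1)(x - 8)
After multiplying by (x + 7): x + 7
After multiplying by (x - 1): x^2 + 6x - 7
After multiplying by (x - 8): x^3 - 2x^2 - 55x + 56

x^3 - 2x^2 - 55x + 56


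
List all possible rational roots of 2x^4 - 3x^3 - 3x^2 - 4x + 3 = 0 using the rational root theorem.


Rational root theorem: possible roots are ±p/q where:
  p divides the constant term (3): p ∈ {1, 3}
  q divides the leading coefficient (2): q ∈ {1, 2}

All possible rational roots: -3, -3/2, -1, -1/2, 1/2, 1, 3/2, 3

-3, -3/2, -1, -1/2, 1/2, 1, 3/2, 3


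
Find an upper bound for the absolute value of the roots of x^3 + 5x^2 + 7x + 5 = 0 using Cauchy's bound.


Cauchy's bound: all roots r satisfy |r| <= 1 + max(|a_i/a_n|) for i = 0,...,n-1
where a_n is the leading coefficient.

Coefficients: [1, 5, 7, 5]
Leading coefficient a_n = 1
Ratios |a_i/a_n|: 5, 7, 5
Maximum ratio: 7
Cauchy's bound: |r| <= 1 + 7 = 8

Upper bound = 8


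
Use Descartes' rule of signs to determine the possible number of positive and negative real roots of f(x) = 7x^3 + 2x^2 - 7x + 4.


Descartes' rule of signs:

For positive roots, count sign changes in f(x) = 7x^3 + 2x^2 - 7x + 4:
Signs of coefficients: +, +, -, +
Number of sign changes: 2
Possible positive real roots: 2, 0

For negative roots, examine f(-x) = -7x^3 + 2x^2 + 7x + 4:
Signs of coefficients: -, +, +, +
Number of sign changes: 1
Possible negative real roots: 1

Positive roots: 2 or 0; Negative roots: 1


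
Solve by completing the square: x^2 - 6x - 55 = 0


Start: x^2 - 6x - 55 = 0
Move constant: x^2 - 6x = 55
Half of -6 is -3, squared is 9
Add 9 to both sides: x^2 - 6x + 9 = 64
(x - 3)^2 = 64
x - 3 = ±8
x = 3 + 8 = 11 or x = 3 - 8 = -5

x = -5, x = 11


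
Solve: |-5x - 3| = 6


An absolute value equation |expr| = 6 gives two cases:
Case 1: -5x - 3 = 6
  -5x = 9, so x = -9/5
Case 2: -5x - 3 = -6
  -5x = -3, so x = 3/5

x = -9/5, x = 3/5


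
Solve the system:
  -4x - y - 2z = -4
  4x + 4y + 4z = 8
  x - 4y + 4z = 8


Using Cramer's rule. Expand each determinant along the first row.
D  = (-4)*[4*4 - 4*(-4)] - (-1)*[4*4 - 4*1] + (-2)*[4*(-4) - 4*1]
  = (-4)*(32) - (-1)*(12) + (-2)*(-20) = -76
Dx = (-4)*[4*4 - 4*(-4)] - (-1)*[8*4 - 4*8] + (-2)*[8*(-4) - 4*8]
  = (-4)*(32) - (-1)*(0) + (-2)*(-64) = 0
Dy = (-4)*[8*4 - 4*8] - (-4)*[4*4 - 4*1] + (-2)*[4*8 - 8*1]
  = (-4)*(0) - (-4)*(12) + (-2)*(24) = 0
Dz = (-4)*[4*8 - 8*(-4)] - (-1)*[4*8 - 8*1] + (-4)*[4*(-4) - 4*1]
  = (-4)*(64) - (-1)*(24) + (-4)*(-20) = -152
x = Dx/D = 0/-76 = 0, y = Dy/D = 0/-76 = 0, z = Dz/D = -152/-76 = 2
Check eq1: (-4)(0) + (-1)(0) + (-2)(2) = -4 = -4 ✓
Check eq2: (4)(0) + (4)(0) + (4)(2) = 8 = 8 ✓
Check eq3: (1)(0) + (-4)(0) + (4)(2) = 8 = 8 ✓

x = 0, y = 0, z = 2


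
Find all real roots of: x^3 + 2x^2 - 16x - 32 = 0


Let p(x) = x^3 + 2x^2 - 16x - 32. By the rational root theorem (leading coefficient 1), any rational root is an integer divisor of 32: try ±1, ±2, ... in turn.
Test x = 1: value = -45 ≠ 0.
Test x = -1: value = -15 ≠ 0.
Test x = 2: value = -48 ≠ 0.
Test x = -2: value = 0 ✓, so (x + 2) is a factor.
Synthetic division by (x + 2): bring down 1; 1(-2) + 2 = 0; 0(-2) - 16 = -16; (-16)(-2) - 32 = 0 → quotient x^2 - 16, remainder 0.
Solve the quadratic x^2 - 16 = 0: discriminant = 0^2 - 4(1)(-16) = 0 + 64 = 64.
sqrt(64) = 8, so x = (0 ± 8)/2: x = 4 or x = -4.

x = -4, x = -2, x = 4


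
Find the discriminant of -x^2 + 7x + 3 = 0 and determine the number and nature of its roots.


For ax^2 + bx + c = 0, discriminant D = b^2 - 4ac
Here a = -1, b = 7, c = 3
D = (7)^2 - 4(-1)(3) = 49 + 12 = 61

D = 61 > 0 but not a perfect square
The equation has 2 distinct real irrational roots.

Discriminant = 61, 2 distinct real irrational roots


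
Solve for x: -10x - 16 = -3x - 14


Starting with: -10x - 16 = -3x - 14
Move all x terms to left: (-10 + 3)x = -14 + 16
Simplify: -7x = 2
Divide both sides by -7: x = -2/7

x = -2/7


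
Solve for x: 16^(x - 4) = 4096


Express both sides with the same base.
4096 = 16^3
Since the bases match, equate exponents: x - 4 = 3
So x = 3 - (-4) = 7

x = 7


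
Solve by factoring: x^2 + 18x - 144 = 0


We need two numbers that multiply to -144 and add to 18.
Those numbers are 24 and -6 (since 24 * (-6) = -144 and 24 + (-6) = 18).
So x^2 + 18x - 144 = (x + 24)(x - 6) = 0
Setting each factor to zero: x = -24 or x = 6

x = -24, x = 6


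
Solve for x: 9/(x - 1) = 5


Multiply both sides by (x - 1): 9 = 5(x - 1)
Distribute: 9 = 5x - 5
5x = 9 + 5 = 14
x = 14/5

x = 14/5


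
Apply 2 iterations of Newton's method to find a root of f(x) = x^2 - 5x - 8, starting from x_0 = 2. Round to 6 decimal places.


Newton's method: x_(n+1) = x_n - f(x_n)/f'(x_n)
f(x) = x^2 - 5x - 8
f'(x) = 2x - 5

Iteration 1:
  f(2.000000) = -14.000000
  f'(2.000000) = -1.000000
  x_1 = 2.000000 - (-14.000000)/(-1.000000) = -12.000000

Iteration 2:
  f(-12.000000) = 196.000000
  f'(-12.000000) = -29.000000
  x_2 = -12.000000 - (196.000000)/(-29.000000) = -5.241379

x_2 = -5.241379


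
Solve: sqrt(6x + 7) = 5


Square both sides: 6x + 7 = 5^2 = 25
6x = 25 - 7 = 18
x = 3
Check: sqrt(6*3 + 7) = sqrt(25) = 5 ✓

x = 3


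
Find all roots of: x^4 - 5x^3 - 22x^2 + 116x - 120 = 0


Let p(x) = x^4 - 5x^3 - 22x^2 + 116x - 120. By the rational root theorem (leading coefficient 1), any rational root is an integer divisor of 120: try ±1, ±2, ... in turn.
Test x = 1: value = -30 ≠ 0.
Test x = -1: value = -252 ≠ 0.
Test x = 2: value = 0 ✓, so (x - 2) is a factor.
Synthetic division by (x - 2): bring down 1; 1(2) - 5 = -3; (-3)(2) - 22 = -28; (-28)(2) + 116 = 60; 60(2) - 120 = 0 → quotient x^3 - 3x^2 - 28x + 60, remainder 0.
Continue with the quotient x^3 - 3x^2 - 28x + 60 (candidates must divide 60; re-test x = 2 first in case it repeats).
Test x = 2: value = 0 ✓, so (x - 2) is a factor.
Synthetic division by (x - 2): bring down 1; 1(2) - 3 = -1; (-1)(2) - 28 = -30; (-30)(2) + 60 = 0 → quotient x^2 - x - 30, remainder 0.
Solve the quadratic x^2 - x - 30 = 0: discriminant = (-1)^2 - 4(1)(-30) = 1 + 120 = 121.
sqrt(121) = 11, so x = (1 ± 11)/2: x = 6 or x = -5.
Collecting all roots found:

x = -5, x = 2 (multiplicity 2), x = 6


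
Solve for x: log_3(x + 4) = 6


Convert to exponential form: x + 4 = 3^6 = 729
x = 729 - 4 = 725
Check: log_3(725 + 4) = log_3(729) = log_3(729) = 6 ✓

x = 725


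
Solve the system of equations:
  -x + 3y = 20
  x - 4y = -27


Using Cramer's rule:
Determinant D = (-1)(-4) - (1)(3) = 4 - 3 = 1
Dx = (20)(-4) - (-27)(3) = -80 + 81 = 1
Dy = (-1)(-27) - (1)(20) = 27 - 20 = 7
x = Dx/D = 1/1 = 1
y = Dy/D = 7/1 = 7

x = 1, y = 7


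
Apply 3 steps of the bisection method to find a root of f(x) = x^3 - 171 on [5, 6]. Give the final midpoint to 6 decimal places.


f(x) = x^3 - 171
f(5) = -46 < 0
f(6) = 45 > 0

Step 1: midpoint = (5.000000 + 6.000000)/2 = 5.500000
  f(5.500000) = -4.625000
  f(mid) < 0, so root is in [5.500000, 6.000000]

Step 2: midpoint = (5.500000 + 6.000000)/2 = 5.750000
  f(5.750000) = 19.109375
  f(mid) > 0, so root is in [5.500000, 5.750000]

Step 3: midpoint = (5.500000 + 5.750000)/2 = 5.625000
  f(5.625000) = 6.978516
  f(mid) > 0, so root is in [5.500000, 5.625000]

midpoint = 5.625000


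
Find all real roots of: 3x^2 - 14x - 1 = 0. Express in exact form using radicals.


Using the quadratic formula: x = (-b ± sqrt(b^2 - 4ac)) / (2a)
Here a = 3, b = -14, c = -1
Discriminant = b^2 - 4ac = (-14)^2 - 4(3)(-1) = 196 + 12 = 208
Since discriminant = 208 > 0, there are two real roots.
x = (14 ± 4*sqrt(13)) / 6
Simplifying: x = (7 ± 2*sqrt(13)) / 3
Numerically: x ≈ 4.7370 or x ≈ -0.0704

x = (7 + 2*sqrt(13)) / 3 or x = (7 - 2*sqrt(13)) / 3
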